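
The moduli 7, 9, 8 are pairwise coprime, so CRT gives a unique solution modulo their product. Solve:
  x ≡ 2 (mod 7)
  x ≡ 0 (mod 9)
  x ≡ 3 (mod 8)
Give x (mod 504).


Moduli 7, 9, 8 are pairwise coprime; by CRT there is a unique solution modulo M = 7 · 9 · 8 = 504.
Solve pairwise, accumulating the modulus:
  Start with x ≡ 2 (mod 7).
  Combine with x ≡ 0 (mod 9): since gcd(7, 9) = 1, we get a unique residue mod 63.
    Write x = 2 + 7·t and substitute into x ≡ 0 (mod 9): 7·t ≡ 0 − 2 = -2 (mod 9).
    Reduce coefficients mod 9: 7·t ≡ 7 (mod 9).
    The inverse of 7 mod 9 is 4 (since 7·4 = 28 = 3·9 + 1), so t ≡ 4·7 = 28 ≡ 1 (mod 9).
    Then x = 2 + 7·1 = 9, valid modulo lcm(7, 9) = 63: x ≡ 9 (mod 63).
  Combine with x ≡ 3 (mod 8): since gcd(63, 8) = 1, we get a unique residue mod 504.
    Write x = 9 + 63·t and substitute into x ≡ 3 (mod 8): 63·t ≡ 3 − 9 = -6 (mod 8).
    Reduce coefficients mod 8: 7·t ≡ 2 (mod 8).
    The inverse of 7 mod 8 is 7 (since 7·7 = 49 = 6·8 + 1), so t ≡ 7·2 = 14 ≡ 6 (mod 8).
    Then x = 9 + 63·6 = 387, valid modulo lcm(63, 8) = 504: x ≡ 387 (mod 504).
Verify: 387 mod 7 = 2 ✓, 387 mod 9 = 0 ✓, 387 mod 8 = 3 ✓.

x ≡ 387 (mod 504).


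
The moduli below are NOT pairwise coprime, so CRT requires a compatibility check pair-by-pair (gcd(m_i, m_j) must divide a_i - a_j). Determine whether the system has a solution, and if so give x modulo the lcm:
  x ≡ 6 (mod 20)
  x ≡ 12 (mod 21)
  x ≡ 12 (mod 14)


Moduli 20, 21, 14 are not pairwise coprime, so CRT works modulo lcm(m_i) when all pairwise compatibility conditions hold.
Pairwise compatibility: gcd(m_i, m_j) must divide a_i - a_j for every pair.
Merge one congruence at a time:
  Start: x ≡ 6 (mod 20).
  Combine with x ≡ 12 (mod 21): gcd(20, 21) = 1; 12 - 6 = 6, which IS divisible by 1, so compatible.
    Write x = 6 + 20·t and substitute into x ≡ 12 (mod 21): 20·t ≡ 12 − 6 = 6 (mod 21).
    The inverse of 20 mod 21 is 20 (since 20·20 = 400 = 19·21 + 1), so t ≡ 20·6 = 120 ≡ 15 (mod 21).
    Then x = 6 + 20·15 = 306, valid modulo lcm(20, 21) = 420: x ≡ 306 (mod 420).
  Combine with x ≡ 12 (mod 14): gcd(420, 14) = 14; 12 - 306 = -294, which IS divisible by 14, so compatible.
    Write x = 306 + 420·t and substitute into x ≡ 12 (mod 14): 420·t ≡ 12 − 306 = -294 (mod 14).
    Divide the congruence (and modulus) by g = 14: 30·t ≡ -21 (mod 1).
    Modulo 1 every t works; take t = 0.
    Then x = 306 + 420·0 = 306, valid modulo lcm(420, 14) = 420: x ≡ 306 (mod 420).
Verify: 306 mod 20 = 6, 306 mod 21 = 12, 306 mod 14 = 12.

x ≡ 306 (mod 420).


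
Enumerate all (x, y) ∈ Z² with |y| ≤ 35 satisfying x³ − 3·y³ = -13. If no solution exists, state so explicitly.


The equation is x³ - 3y³ = -13. For fixed y, x³ = 3·y³ − 13, so a solution requires the RHS to be a perfect cube.
Strategy: iterate y from -35 to 35, compute RHS = 3·y³ − 13, and check whether it is a (positive or negative) perfect cube.
Check small values of y:
  y = 0: RHS = -13 is not a perfect cube.
  y = 1: RHS = -10 is not a perfect cube.
  y = -1: RHS = -16 is not a perfect cube.
  y = 2: RHS = 11 is not a perfect cube.
  y = -2: RHS = -37 is not a perfect cube.
  y = 3: RHS = 68 is not a perfect cube.
  y = -3: RHS = -94 is not a perfect cube.
Continuing the search up to |y| = 35 finds no solutions either.
No (x, y) in the scanned range satisfies the equation.

No integer solutions with |y| ≤ 35.


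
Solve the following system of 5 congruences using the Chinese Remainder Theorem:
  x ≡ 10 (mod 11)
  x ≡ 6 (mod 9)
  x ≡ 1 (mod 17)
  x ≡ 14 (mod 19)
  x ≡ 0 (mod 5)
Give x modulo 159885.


Product of moduli M = 11 · 9 · 17 · 19 · 5 = 159885.
Merge one congruence at a time:
  Start: x ≡ 10 (mod 11).
  Combine with x ≡ 6 (mod 9); new modulus lcm = 99.
    Write x = 10 + 11·t and substitute into x ≡ 6 (mod 9): 11·t ≡ 6 − 10 = -4 (mod 9).
    Reduce coefficients mod 9: 2·t ≡ 5 (mod 9).
    The inverse of 2 mod 9 is 5 (since 2·5 = 10 = 1·9 + 1), so t ≡ 5·5 = 25 ≡ 7 (mod 9).
    Then x = 10 + 11·7 = 87, valid modulo lcm(11, 9) = 99: x ≡ 87 (mod 99).
  Combine with x ≡ 1 (mod 17); new modulus lcm = 1683.
    Write x = 87 + 99·t and substitute into x ≡ 1 (mod 17): 99·t ≡ 1 − 87 = -86 (mod 17).
    Reduce coefficients mod 17: 14·t ≡ 16 (mod 17).
    The inverse of 14 mod 17 is 11 (since 14·11 = 154 = 9·17 + 1), so t ≡ 11·16 = 176 ≡ 6 (mod 17).
    Then x = 87 + 99·6 = 681, valid modulo lcm(99, 17) = 1683: x ≡ 681 (mod 1683).
  Combine with x ≡ 14 (mod 19); new modulus lcm = 31977.
    Write x = 681 + 1683·t and substitute into x ≡ 14 (mod 19): 1683·t ≡ 14 − 681 = -667 (mod 19).
    Reduce coefficients mod 19: 11·t ≡ 17 (mod 19).
    The inverse of 11 mod 19 is 7 (since 11·7 = 77 = 4·19 + 1), so t ≡ 7·17 = 119 ≡ 5 (mod 19).
    Then x = 681 + 1683·5 = 9096, valid modulo lcm(1683, 19) = 31977: x ≡ 9096 (mod 31977).
  Combine with x ≡ 0 (mod 5); new modulus lcm = 159885.
    Write x = 9096 + 31977·t and substitute into x ≡ 0 (mod 5): 31977·t ≡ 0 − 9096 = -9096 (mod 5).
    Reduce coefficients mod 5: 2·t ≡ 4 (mod 5).
    The inverse of 2 mod 5 is 3 (since 2·3 = 6 = 1·5 + 1), so t ≡ 3·4 = 12 ≡ 2 (mod 5).
    Then x = 9096 + 31977·2 = 73050, valid modulo lcm(31977, 5) = 159885: x ≡ 73050 (mod 159885).
Verify against each original: 73050 mod 11 = 10, 73050 mod 9 = 6, 73050 mod 17 = 1, 73050 mod 19 = 14, 73050 mod 5 = 0.

x ≡ 73050 (mod 159885).


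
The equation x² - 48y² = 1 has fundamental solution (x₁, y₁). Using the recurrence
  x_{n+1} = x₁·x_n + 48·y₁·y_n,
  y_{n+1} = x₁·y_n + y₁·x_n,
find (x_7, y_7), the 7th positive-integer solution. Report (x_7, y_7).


Step 1: Find the fundamental solution (x₁, y₁) of x² - 48y² = 1.
  Expand √48 as a continued fraction. a₀ = ⌊√48⌋ = 6; iterate m_{k+1} = d_k·a_k − m_k, d_{k+1} = (48 − m_{k+1}²)/d_k, a_{k+1} = ⌊(a₀ + m_{k+1})/d_{k+1}⌋ (starting m₀ = 0, d₀ = 1), with convergents p_k = a_k·p_{k-1} + p_{k-2}, q_k = a_k·q_{k-1} + q_{k-2} (p₋₁ = 1, q₋₁ = 0):
  k = 0: a₀ = 6; p₀/q₀ = 6/1; p₀² − 48·q₀² = 36 − 48 = -12.
  k = 1: m = 6, d = 12, a = ⌊(6 + 6)/12⌋ = 1; p/q = (1·6 + 1)/(1·1 + 0) = 7/1; p² − 48·q² = 49 − 48 = 1.
  The first convergent with p² − 48·q² = 1 gives the fundamental solution (x₁, y₁) = (7, 1).
Step 2: Apply the recurrence (x_{n+1}, y_{n+1}) = (x₁x_n + 48y₁y_n, x₁y_n + y₁x_n) repeatedly.
  From (x_1, y_1) = (7, 1): x_2 = 7·7 + 48·1·1 = 97; y_2 = 7·1 + 1·7 = 14.
  From (x_2, y_2) = (97, 14): x_3 = 7·97 + 48·1·14 = 1351; y_3 = 7·14 + 1·97 = 195.
  From (x_3, y_3) = (1351, 195): x_4 = 7·1351 + 48·1·195 = 18817; y_4 = 7·195 + 1·1351 = 2716.
  From (x_4, y_4) = (18817, 2716): x_5 = 7·18817 + 48·1·2716 = 262087; y_5 = 7·2716 + 1·18817 = 37829.
  From (x_5, y_5) = (262087, 37829): x_6 = 7·262087 + 48·1·37829 = 3650401; y_6 = 7·37829 + 1·262087 = 526890.
  From (x_6, y_6) = (3650401, 526890): x_7 = 7·3650401 + 48·1·526890 = 50843527; y_7 = 7·526890 + 1·3650401 = 7338631.
Step 3: Verify x_7² - 48·y_7² = 2585064237799729 - 2585064237799728 = 1 (should be 1). ✓

(x_1, y_1) = (7, 1); (x_7, y_7) = (50843527, 7338631).


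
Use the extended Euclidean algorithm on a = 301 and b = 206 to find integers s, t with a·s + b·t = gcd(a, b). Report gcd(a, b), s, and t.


Euclidean algorithm on (301, 206) — divide until remainder is 0:
  301 = 1 · 206 + 95
  206 = 2 · 95 + 16
  95 = 5 · 16 + 15
  16 = 1 · 15 + 1
  15 = 15 · 1 + 0
gcd(301, 206) = 1.
Track Bezout coefficients alongside the remainders: start with r₀ = 301 = a·1 + b·0 (s = 1, t = 0) and r₁ = 206 = a·0 + b·1 (s = 0, t = 1); each new remainder r_{k+1} = r_{k-1} − q_k·r_k inherits s_{k+1} = s_{k-1} − q_k·s_k, t_{k+1} = t_{k-1} − q_k·t_k, so r_k = a·s_k + b·t_k at every step:
  q = 1: r = 95, s = 1 − 1·0 = 1, t = 0 − 1·1 = -1  (check: 301·1 + 206·(-1) = 95)
  q = 2: r = 16, s = 0 − 2·1 = -2, t = 1 − 2·(-1) = 3  (check: 301·(-2) + 206·3 = 16)
  q = 5: r = 15, s = 1 − 5·(-2) = 11, t = -1 − 5·3 = -16  (check: 301·11 + 206·(-16) = 15)
  q = 1: r = 1, s = -2 − 1·11 = -13, t = 3 − 1·(-16) = 19  (check: 301·(-13) + 206·19 = 1)
The row with r = 1 (the gcd) gives the Bezout coefficients s = -13, t = 19.
Result: 301 · (-13) + 206 · (19) = 1.

gcd(301, 206) = 1; s = -13, t = 19 (check: 301·(-13) + 206·19 = 1).


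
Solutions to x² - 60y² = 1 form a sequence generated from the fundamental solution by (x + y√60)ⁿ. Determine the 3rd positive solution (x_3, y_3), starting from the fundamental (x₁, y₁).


Step 1: Find the fundamental solution (x₁, y₁) of x² - 60y² = 1.
  Expand √60 as a continued fraction. a₀ = ⌊√60⌋ = 7; iterate m_{k+1} = d_k·a_k − m_k, d_{k+1} = (60 − m_{k+1}²)/d_k, a_{k+1} = ⌊(a₀ + m_{k+1})/d_{k+1}⌋ (starting m₀ = 0, d₀ = 1), with convergents p_k = a_k·p_{k-1} + p_{k-2}, q_k = a_k·q_{k-1} + q_{k-2} (p₋₁ = 1, q₋₁ = 0):
  k = 0: a₀ = 7; p₀/q₀ = 7/1; p₀² − 60·q₀² = 49 − 60 = -11.
  k = 1: m = 7, d = 11, a = ⌊(7 + 7)/11⌋ = 1; p/q = (1·7 + 1)/(1·1 + 0) = 8/1; p² − 60·q² = 64 − 60 = 4.
  k = 2: m = 4, d = 4, a = ⌊(7 + 4)/4⌋ = 2; p/q = (2·8 + 7)/(2·1 + 1) = 23/3; p² − 60·q² = 529 − 540 = -11.
  k = 3: m = 4, d = 11, a = ⌊(7 + 4)/11⌋ = 1; p/q = (1·23 + 8)/(1·3 + 1) = 31/4; p² − 60·q² = 961 − 960 = 1.
  The first convergent with p² − 60·q² = 1 gives the fundamental solution (x₁, y₁) = (31, 4).
Step 2: Apply the recurrence (x_{n+1}, y_{n+1}) = (x₁x_n + 60y₁y_n, x₁y_n + y₁x_n) repeatedly.
  From (x_1, y_1) = (31, 4): x_2 = 31·31 + 60·4·4 = 1921; y_2 = 31·4 + 4·31 = 248.
  From (x_2, y_2) = (1921, 248): x_3 = 31·1921 + 60·4·248 = 119071; y_3 = 31·248 + 4·1921 = 15372.
Step 3: Verify x_3² - 60·y_3² = 14177903041 - 14177903040 = 1 (should be 1). ✓

(x_1, y_1) = (31, 4); (x_3, y_3) = (119071, 15372).


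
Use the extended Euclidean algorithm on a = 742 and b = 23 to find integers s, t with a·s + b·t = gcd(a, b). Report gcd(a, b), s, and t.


Euclidean algorithm on (742, 23) — divide until remainder is 0:
  742 = 32 · 23 + 6
  23 = 3 · 6 + 5
  6 = 1 · 5 + 1
  5 = 5 · 1 + 0
gcd(742, 23) = 1.
Track Bezout coefficients alongside the remainders: start with r₀ = 742 = a·1 + b·0 (s = 1, t = 0) and r₁ = 23 = a·0 + b·1 (s = 0, t = 1); each new remainder r_{k+1} = r_{k-1} − q_k·r_k inherits s_{k+1} = s_{k-1} − q_k·s_k, t_{k+1} = t_{k-1} − q_k·t_k, so r_k = a·s_k + b·t_k at every step:
  q = 32: r = 6, s = 1 − 32·0 = 1, t = 0 − 32·1 = -32  (check: 742·1 + 23·(-32) = 6)
  q = 3: r = 5, s = 0 − 3·1 = -3, t = 1 − 3·(-32) = 97  (check: 742·(-3) + 23·97 = 5)
  q = 1: r = 1, s = 1 − 1·(-3) = 4, t = -32 − 1·97 = -129  (check: 742·4 + 23·(-129) = 1)
The row with r = 1 (the gcd) gives the Bezout coefficients s = 4, t = -129.
Result: 742 · (4) + 23 · (-129) = 1.

gcd(742, 23) = 1; s = 4, t = -129 (check: 742·4 + 23·(-129) = 1).


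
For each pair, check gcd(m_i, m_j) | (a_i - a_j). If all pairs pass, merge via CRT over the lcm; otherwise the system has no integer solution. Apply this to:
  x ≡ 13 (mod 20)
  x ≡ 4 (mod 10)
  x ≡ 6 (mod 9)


Moduli 20, 10, 9 are not pairwise coprime, so CRT works modulo lcm(m_i) when all pairwise compatibility conditions hold.
Pairwise compatibility: gcd(m_i, m_j) must divide a_i - a_j for every pair.
Merge one congruence at a time:
  Start: x ≡ 13 (mod 20).
  Combine with x ≡ 4 (mod 10): gcd(20, 10) = 10, and 4 - 13 = -9 is NOT divisible by 10.
    ⇒ system is inconsistent (no integer solution).

No solution (the system is inconsistent).


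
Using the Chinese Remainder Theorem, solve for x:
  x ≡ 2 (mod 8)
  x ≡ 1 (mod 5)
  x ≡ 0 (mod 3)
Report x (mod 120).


Moduli 8, 5, 3 are pairwise coprime; by CRT there is a unique solution modulo M = 8 · 5 · 3 = 120.
Solve pairwise, accumulating the modulus:
  Start with x ≡ 2 (mod 8).
  Combine with x ≡ 1 (mod 5): since gcd(8, 5) = 1, we get a unique residue mod 40.
    Write x = 2 + 8·t and substitute into x ≡ 1 (mod 5): 8·t ≡ 1 − 2 = -1 (mod 5).
    Reduce coefficients mod 5: 3·t ≡ 4 (mod 5).
    The inverse of 3 mod 5 is 2 (since 3·2 = 6 = 1·5 + 1), so t ≡ 2·4 = 8 ≡ 3 (mod 5).
    Then x = 2 + 8·3 = 26, valid modulo lcm(8, 5) = 40: x ≡ 26 (mod 40).
  Combine with x ≡ 0 (mod 3): since gcd(40, 3) = 1, we get a unique residue mod 120.
    Write x = 26 + 40·t and substitute into x ≡ 0 (mod 3): 40·t ≡ 0 − 26 = -26 (mod 3).
    Reduce coefficients mod 3: 1·t ≡ 1 (mod 3).
    So t ≡ 1 (mod 3).
    Then x = 26 + 40·1 = 66, valid modulo lcm(40, 3) = 120: x ≡ 66 (mod 120).
Verify: 66 mod 8 = 2 ✓, 66 mod 5 = 1 ✓, 66 mod 3 = 0 ✓.

x ≡ 66 (mod 120).


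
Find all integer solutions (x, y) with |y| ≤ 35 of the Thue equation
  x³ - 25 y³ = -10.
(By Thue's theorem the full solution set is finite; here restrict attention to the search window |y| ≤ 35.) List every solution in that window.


The equation is x³ - 25y³ = -10. For fixed y, x³ = 25·y³ − 10, so a solution requires the RHS to be a perfect cube.
Strategy: iterate y from -35 to 35, compute RHS = 25·y³ − 10, and check whether it is a (positive or negative) perfect cube.
Check small values of y:
  y = 0: RHS = -10 is not a perfect cube.
  y = 1: RHS = 15 is not a perfect cube.
  y = -1: RHS = -35 is not a perfect cube.
  y = 2: RHS = 190 is not a perfect cube.
  y = -2: RHS = -210 is not a perfect cube.
  y = 3: RHS = 665 is not a perfect cube.
  y = -3: RHS = -685 is not a perfect cube.
Continuing the search up to |y| = 35 finds no solutions either.
No (x, y) in the scanned range satisfies the equation.

No integer solutions with |y| ≤ 35.


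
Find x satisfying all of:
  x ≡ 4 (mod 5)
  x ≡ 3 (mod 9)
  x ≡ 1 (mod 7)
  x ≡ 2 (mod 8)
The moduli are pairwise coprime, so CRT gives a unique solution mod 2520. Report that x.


Product of moduli M = 5 · 9 · 7 · 8 = 2520.
Merge one congruence at a time:
  Start: x ≡ 4 (mod 5).
  Combine with x ≡ 3 (mod 9); new modulus lcm = 45.
    Write x = 4 + 5·t and substitute into x ≡ 3 (mod 9): 5·t ≡ 3 − 4 = -1 (mod 9).
    Reduce coefficients mod 9: 5·t ≡ 8 (mod 9).
    The inverse of 5 mod 9 is 2 (since 5·2 = 10 = 1·9 + 1), so t ≡ 2·8 = 16 ≡ 7 (mod 9).
    Then x = 4 + 5·7 = 39, valid modulo lcm(5, 9) = 45: x ≡ 39 (mod 45).
  Combine with x ≡ 1 (mod 7); new modulus lcm = 315.
    Write x = 39 + 45·t and substitute into x ≡ 1 (mod 7): 45·t ≡ 1 − 39 = -38 (mod 7).
    Reduce coefficients mod 7: 3·t ≡ 4 (mod 7).
    The inverse of 3 mod 7 is 5 (since 3·5 = 15 = 2·7 + 1), so t ≡ 5·4 = 20 ≡ 6 (mod 7).
    Then x = 39 + 45·6 = 309, valid modulo lcm(45, 7) = 315: x ≡ 309 (mod 315).
  Combine with x ≡ 2 (mod 8); new modulus lcm = 2520.
    Write x = 309 + 315·t and substitute into x ≡ 2 (mod 8): 315·t ≡ 2 − 309 = -307 (mod 8).
    Reduce coefficients mod 8: 3·t ≡ 5 (mod 8).
    The inverse of 3 mod 8 is 3 (since 3·3 = 9 = 1·8 + 1), so t ≡ 3·5 = 15 ≡ 7 (mod 8).
    Then x = 309 + 315·7 = 2514, valid modulo lcm(315, 8) = 2520: x ≡ 2514 (mod 2520).
Verify against each original: 2514 mod 5 = 4, 2514 mod 9 = 3, 2514 mod 7 = 1, 2514 mod 8 = 2.

x ≡ 2514 (mod 2520).


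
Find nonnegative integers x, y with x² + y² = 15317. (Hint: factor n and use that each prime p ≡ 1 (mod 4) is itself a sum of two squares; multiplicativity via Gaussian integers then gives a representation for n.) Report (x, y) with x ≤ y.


Step 1: Factor n = 15317 = 17^2 · 53.
Step 2: Check the mod-4 condition on each prime factor: 17 ≡ 1 (mod 4), exponent 2; 53 ≡ 1 (mod 4), exponent 1.
All primes ≡ 3 (mod 4) appear to even exponent (or don't appear), so by the two-squares theorem n IS expressible as a sum of two squares.
Step 3: Build a representation. Here n = 17 · 17 · 53 is a product of primes ≡ 1 (mod 4). Each prime p ≡ 1 (mod 4) is itself a sum of two squares; find a² by testing p − a² for a perfect square:
  17: 17 − 1² = 16 = 4² ⇒ 17 = 1² + 4².
  53: 53 − 1² = 52, 53 − 2² = 49 = 7² ⇒ 53 = 2² + 7².
  Combine using the Brahmagupta–Fibonacci identity (a² + b²)(c² + d²) = (ac − bd)² + (ad + bc)² = (ac + bd)² + (ad − bc)²:
  17 · 17 = 289: from (1² + 4²)(1² + 4²), take (1·1 − 4·4, 1·4 + 4·1) = (1 − 16, 4 + 4) = (-15, 8); dropping signs (only squares matter) gives (15, 8); check 15² + 8² = 225 + 64 = 289 ✓.
  289 · 53 = 15317: from (15² + 8²)(2² + 7²), take (15·2 − 8·7, 15·7 + 8·2) = (30 − 56, 105 + 16) = (-26, 121); dropping signs (only squares matter) gives (26, 121); check 26² + 121² = 676 + 14641 = 15317 ✓.
Step 4: Order so x ≤ y and verify: 26² + 121² = 676 + 14641 = 15317 = n. ✓

n = 15317 = 26² + 121² (one valid representation with x ≤ y).


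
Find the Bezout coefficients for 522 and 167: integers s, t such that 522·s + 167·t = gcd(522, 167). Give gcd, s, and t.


Euclidean algorithm on (522, 167) — divide until remainder is 0:
  522 = 3 · 167 + 21
  167 = 7 · 21 + 20
  21 = 1 · 20 + 1
  20 = 20 · 1 + 0
gcd(522, 167) = 1.
Track Bezout coefficients alongside the remainders: start with r₀ = 522 = a·1 + b·0 (s = 1, t = 0) and r₁ = 167 = a·0 + b·1 (s = 0, t = 1); each new remainder r_{k+1} = r_{k-1} − q_k·r_k inherits s_{k+1} = s_{k-1} − q_k·s_k, t_{k+1} = t_{k-1} − q_k·t_k, so r_k = a·s_k + b·t_k at every step:
  q = 3: r = 21, s = 1 − 3·0 = 1, t = 0 − 3·1 = -3  (check: 522·1 + 167·(-3) = 21)
  q = 7: r = 20, s = 0 − 7·1 = -7, t = 1 − 7·(-3) = 22  (check: 522·(-7) + 167·22 = 20)
  q = 1: r = 1, s = 1 − 1·(-7) = 8, t = -3 − 1·22 = -25  (check: 522·8 + 167·(-25) = 1)
The row with r = 1 (the gcd) gives the Bezout coefficients s = 8, t = -25.
Result: 522 · (8) + 167 · (-25) = 1.

gcd(522, 167) = 1; s = 8, t = -25 (check: 522·8 + 167·(-25) = 1).


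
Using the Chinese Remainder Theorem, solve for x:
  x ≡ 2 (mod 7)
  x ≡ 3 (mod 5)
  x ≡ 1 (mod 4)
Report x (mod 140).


Moduli 7, 5, 4 are pairwise coprime; by CRT there is a unique solution modulo M = 7 · 5 · 4 = 140.
Solve pairwise, accumulating the modulus:
  Start with x ≡ 2 (mod 7).
  Combine with x ≡ 3 (mod 5): since gcd(7, 5) = 1, we get a unique residue mod 35.
    Write x = 2 + 7·t and substitute into x ≡ 3 (mod 5): 7·t ≡ 3 − 2 = 1 (mod 5).
    Reduce coefficients mod 5: 2·t ≡ 1 (mod 5).
    The inverse of 2 mod 5 is 3 (since 2·3 = 6 = 1·5 + 1), so t ≡ 3·1 = 3 ≡ 3 (mod 5).
    Then x = 2 + 7·3 = 23, valid modulo lcm(7, 5) = 35: x ≡ 23 (mod 35).
  Combine with x ≡ 1 (mod 4): since gcd(35, 4) = 1, we get a unique residue mod 140.
    Write x = 23 + 35·t and substitute into x ≡ 1 (mod 4): 35·t ≡ 1 − 23 = -22 (mod 4).
    Reduce coefficients mod 4: 3·t ≡ 2 (mod 4).
    The inverse of 3 mod 4 is 3 (since 3·3 = 9 = 2·4 + 1), so t ≡ 3·2 = 6 ≡ 2 (mod 4).
    Then x = 23 + 35·2 = 93, valid modulo lcm(35, 4) = 140: x ≡ 93 (mod 140).
Verify: 93 mod 7 = 2 ✓, 93 mod 5 = 3 ✓, 93 mod 4 = 1 ✓.

x ≡ 93 (mod 140).


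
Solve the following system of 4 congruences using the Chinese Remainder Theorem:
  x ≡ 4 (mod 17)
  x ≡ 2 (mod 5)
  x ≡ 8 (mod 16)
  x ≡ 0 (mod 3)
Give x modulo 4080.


Product of moduli M = 17 · 5 · 16 · 3 = 4080.
Merge one congruence at a time:
  Start: x ≡ 4 (mod 17).
  Combine with x ≡ 2 (mod 5); new modulus lcm = 85.
    Write x = 4 + 17·t and substitute into x ≡ 2 (mod 5): 17·t ≡ 2 − 4 = -2 (mod 5).
    Reduce coefficients mod 5: 2·t ≡ 3 (mod 5).
    The inverse of 2 mod 5 is 3 (since 2·3 = 6 = 1·5 + 1), so t ≡ 3·3 = 9 ≡ 4 (mod 5).
    Then x = 4 + 17·4 = 72, valid modulo lcm(17, 5) = 85: x ≡ 72 (mod 85).
  Combine with x ≡ 8 (mod 16); new modulus lcm = 1360.
    Write x = 72 + 85·t and substitute into x ≡ 8 (mod 16): 85·t ≡ 8 − 72 = -64 (mod 16).
    Reduce coefficients mod 16: 5·t ≡ 0 (mod 16).
    The inverse of 5 mod 16 is 13 (since 5·13 = 65 = 4·16 + 1), so t ≡ 13·0 = 0 ≡ 0 (mod 16).
    Then x = 72 + 85·0 = 72, valid modulo lcm(85, 16) = 1360: x ≡ 72 (mod 1360).
  Combine with x ≡ 0 (mod 3); new modulus lcm = 4080.
    Write x = 72 + 1360·t and substitute into x ≡ 0 (mod 3): 1360·t ≡ 0 − 72 = -72 (mod 3).
    Reduce coefficients mod 3: 1·t ≡ 0 (mod 3).
    So t ≡ 0 (mod 3).
    Then x = 72 + 1360·0 = 72, valid modulo lcm(1360, 3) = 4080: x ≡ 72 (mod 4080).
Verify against each original: 72 mod 17 = 4, 72 mod 5 = 2, 72 mod 16 = 8, 72 mod 3 = 0.

x ≡ 72 (mod 4080).


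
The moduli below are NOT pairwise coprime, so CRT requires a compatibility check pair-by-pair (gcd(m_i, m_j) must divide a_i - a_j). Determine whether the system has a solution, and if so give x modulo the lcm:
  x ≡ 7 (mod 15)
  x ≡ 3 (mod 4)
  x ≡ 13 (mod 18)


Moduli 15, 4, 18 are not pairwise coprime, so CRT works modulo lcm(m_i) when all pairwise compatibility conditions hold.
Pairwise compatibility: gcd(m_i, m_j) must divide a_i - a_j for every pair.
Merge one congruence at a time:
  Start: x ≡ 7 (mod 15).
  Combine with x ≡ 3 (mod 4): gcd(15, 4) = 1; 3 - 7 = -4, which IS divisible by 1, so compatible.
    Write x = 7 + 15·t and substitute into x ≡ 3 (mod 4): 15·t ≡ 3 − 7 = -4 (mod 4).
    Reduce coefficients mod 4: 3·t ≡ 0 (mod 4).
    The inverse of 3 mod 4 is 3 (since 3·3 = 9 = 2·4 + 1), so t ≡ 3·0 = 0 ≡ 0 (mod 4).
    Then x = 7 + 15·0 = 7, valid modulo lcm(15, 4) = 60: x ≡ 7 (mod 60).
  Combine with x ≡ 13 (mod 18): gcd(60, 18) = 6; 13 - 7 = 6, which IS divisible by 6, so compatible.
    Write x = 7 + 60·t and substitute into x ≡ 13 (mod 18): 60·t ≡ 13 − 7 = 6 (mod 18).
    Divide the congruence (and modulus) by g = 6: 10·t ≡ 1 (mod 3).
    Reduce coefficients mod 3: 1·t ≡ 1 (mod 3).
    So t ≡ 1 (mod 3).
    Then x = 7 + 60·1 = 67, valid modulo lcm(60, 18) = 180: x ≡ 67 (mod 180).
Verify: 67 mod 15 = 7, 67 mod 4 = 3, 67 mod 18 = 13.

x ≡ 67 (mod 180).


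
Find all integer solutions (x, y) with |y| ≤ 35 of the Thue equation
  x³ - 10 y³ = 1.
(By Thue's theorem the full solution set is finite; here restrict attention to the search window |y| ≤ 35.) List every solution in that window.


The equation is x³ - 10y³ = 1. For fixed y, x³ = 10·y³ + 1, so a solution requires the RHS to be a perfect cube.
Strategy: iterate y from -35 to 35, compute RHS = 10·y³ + 1, and check whether it is a (positive or negative) perfect cube.
Check small values of y:
  y = 0: RHS = 1 = (1)³ ⇒ x = 1 works.
  y = 1: RHS = 11 is not a perfect cube.
  y = -1: RHS = -9 is not a perfect cube.
  y = 2: RHS = 81 is not a perfect cube.
  y = -2: RHS = -79 is not a perfect cube.
  y = 3: RHS = 271 is not a perfect cube.
  y = -3: RHS = -269 is not a perfect cube.
Continuing the search up to |y| = 35 finds no further solutions beyond those listed.
Collected solutions: (1, 0).

Solutions (with |y| ≤ 35): (1, 0).


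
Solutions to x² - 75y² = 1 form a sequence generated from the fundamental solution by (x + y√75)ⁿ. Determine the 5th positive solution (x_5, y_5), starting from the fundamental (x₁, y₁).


Step 1: Find the fundamental solution (x₁, y₁) of x² - 75y² = 1.
  Expand √75 as a continued fraction. a₀ = ⌊√75⌋ = 8; iterate m_{k+1} = d_k·a_k − m_k, d_{k+1} = (75 − m_{k+1}²)/d_k, a_{k+1} = ⌊(a₀ + m_{k+1})/d_{k+1}⌋ (starting m₀ = 0, d₀ = 1), with convergents p_k = a_k·p_{k-1} + p_{k-2}, q_k = a_k·q_{k-1} + q_{k-2} (p₋₁ = 1, q₋₁ = 0):
  k = 0: a₀ = 8; p₀/q₀ = 8/1; p₀² − 75·q₀² = 64 − 75 = -11.
  k = 1: m = 8, d = 11, a = ⌊(8 + 8)/11⌋ = 1; p/q = (1·8 + 1)/(1·1 + 0) = 9/1; p² − 75·q² = 81 − 75 = 6.
  k = 2: m = 3, d = 6, a = ⌊(8 + 3)/6⌋ = 1; p/q = (1·9 + 8)/(1·1 + 1) = 17/2; p² − 75·q² = 289 − 300 = -11.
  k = 3: m = 3, d = 11, a = ⌊(8 + 3)/11⌋ = 1; p/q = (1·17 + 9)/(1·2 + 1) = 26/3; p² − 75·q² = 676 − 675 = 1.
  The first convergent with p² − 75·q² = 1 gives the fundamental solution (x₁, y₁) = (26, 3).
Step 2: Apply the recurrence (x_{n+1}, y_{n+1}) = (x₁x_n + 75y₁y_n, x₁y_n + y₁x_n) repeatedly.
  From (x_1, y_1) = (26, 3): x_2 = 26·26 + 75·3·3 = 1351; y_2 = 26·3 + 3·26 = 156.
  From (x_2, y_2) = (1351, 156): x_3 = 26·1351 + 75·3·156 = 70226; y_3 = 26·156 + 3·1351 = 8109.
  From (x_3, y_3) = (70226, 8109): x_4 = 26·70226 + 75·3·8109 = 3650401; y_4 = 26·8109 + 3·70226 = 421512.
  From (x_4, y_4) = (3650401, 421512): x_5 = 26·3650401 + 75·3·421512 = 189750626; y_5 = 26·421512 + 3·3650401 = 21910515.
Step 3: Verify x_5² - 75·y_5² = 36005300067391876 - 36005300067391875 = 1 (should be 1). ✓

(x_1, y_1) = (26, 3); (x_5, y_5) = (189750626, 21910515).


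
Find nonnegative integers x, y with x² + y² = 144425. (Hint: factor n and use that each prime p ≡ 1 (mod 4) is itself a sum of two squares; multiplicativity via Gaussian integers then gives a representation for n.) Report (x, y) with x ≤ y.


Step 1: Factor n = 144425 = 5^2 · 53 · 109.
Step 2: Check the mod-4 condition on each prime factor: 5 ≡ 1 (mod 4), exponent 2; 53 ≡ 1 (mod 4), exponent 1; 109 ≡ 1 (mod 4), exponent 1.
All primes ≡ 3 (mod 4) appear to even exponent (or don't appear), so by the two-squares theorem n IS expressible as a sum of two squares.
Step 3: Build a representation. Group n = k² · m with k = 5 and m = 53 · 109 = 5777 (a product of primes ≡ 1 (mod 4)); a representation of m scales to one of n via (k·x)² + (k·y)² = k²(x² + y²). Each prime p ≡ 1 (mod 4) is itself a sum of two squares; find a² by testing p − a² for a perfect square:
  53: 53 − 1² = 52, 53 − 2² = 49 = 7² ⇒ 53 = 2² + 7².
  109: 109 − 1² = 108, 109 − 2² = 105, 109 − 3² = 100 = 10² ⇒ 109 = 3² + 10².
  Combine using the Brahmagupta–Fibonacci identity (a² + b²)(c² + d²) = (ac − bd)² + (ad + bc)² = (ac + bd)² + (ad − bc)²:
  53 · 109 = 5777: from (2² + 7²)(3² + 10²), take (2·3 − 7·10, 2·10 + 7·3) = (6 − 70, 20 + 21) = (-64, 41); dropping signs (only squares matter) gives (64, 41); check 64² + 41² = 4096 + 1681 = 5777 ✓.
  Scale by k = 5: (5·64, 5·41) = (320, 205).
Step 4: Order so x ≤ y and verify: 205² + 320² = 42025 + 102400 = 144425 = n. ✓

n = 144425 = 205² + 320² (one valid representation with x ≤ y).


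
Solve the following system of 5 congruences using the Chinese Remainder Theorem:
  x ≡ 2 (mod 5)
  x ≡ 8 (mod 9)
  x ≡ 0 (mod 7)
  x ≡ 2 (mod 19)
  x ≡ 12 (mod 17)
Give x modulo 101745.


Product of moduli M = 5 · 9 · 7 · 19 · 17 = 101745.
Merge one congruence at a time:
  Start: x ≡ 2 (mod 5).
  Combine with x ≡ 8 (mod 9); new modulus lcm = 45.
    Write x = 2 + 5·t and substitute into x ≡ 8 (mod 9): 5·t ≡ 8 − 2 = 6 (mod 9).
    The inverse of 5 mod 9 is 2 (since 5·2 = 10 = 1·9 + 1), so t ≡ 2·6 = 12 ≡ 3 (mod 9).
    Then x = 2 + 5·3 = 17, valid modulo lcm(5, 9) = 45: x ≡ 17 (mod 45).
  Combine with x ≡ 0 (mod 7); new modulus lcm = 315.
    Write x = 17 + 45·t and substitute into x ≡ 0 (mod 7): 45·t ≡ 0 − 17 = -17 (mod 7).
    Reduce coefficients mod 7: 3·t ≡ 4 (mod 7).
    The inverse of 3 mod 7 is 5 (since 3·5 = 15 = 2·7 + 1), so t ≡ 5·4 = 20 ≡ 6 (mod 7).
    Then x = 17 + 45·6 = 287, valid modulo lcm(45, 7) = 315: x ≡ 287 (mod 315).
  Combine with x ≡ 2 (mod 19); new modulus lcm = 5985.
    Write x = 287 + 315·t and substitute into x ≡ 2 (mod 19): 315·t ≡ 2 − 287 = -285 (mod 19).
    Reduce coefficients mod 19: 11·t ≡ 0 (mod 19).
    The inverse of 11 mod 19 is 7 (since 11·7 = 77 = 4·19 + 1), so t ≡ 7·0 = 0 ≡ 0 (mod 19).
    Then x = 287 + 315·0 = 287, valid modulo lcm(315, 19) = 5985: x ≡ 287 (mod 5985).
  Combine with x ≡ 12 (mod 17); new modulus lcm = 101745.
    Write x = 287 + 5985·t and substitute into x ≡ 12 (mod 17): 5985·t ≡ 12 − 287 = -275 (mod 17).
    Reduce coefficients mod 17: 1·t ≡ 14 (mod 17).
    So t ≡ 14 (mod 17).
    Then x = 287 + 5985·14 = 84077, valid modulo lcm(5985, 17) = 101745: x ≡ 84077 (mod 101745).
Verify against each original: 84077 mod 5 = 2, 84077 mod 9 = 8, 84077 mod 7 = 0, 84077 mod 19 = 2, 84077 mod 17 = 12.

x ≡ 84077 (mod 101745).


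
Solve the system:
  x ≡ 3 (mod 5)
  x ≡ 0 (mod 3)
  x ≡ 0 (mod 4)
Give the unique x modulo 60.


Moduli 5, 3, 4 are pairwise coprime; by CRT there is a unique solution modulo M = 5 · 3 · 4 = 60.
Solve pairwise, accumulating the modulus:
  Start with x ≡ 3 (mod 5).
  Combine with x ≡ 0 (mod 3): since gcd(5, 3) = 1, we get a unique residue mod 15.
    Write x = 3 + 5·t and substitute into x ≡ 0 (mod 3): 5·t ≡ 0 − 3 = -3 (mod 3).
    Reduce coefficients mod 3: 2·t ≡ 0 (mod 3).
    The inverse of 2 mod 3 is 2 (since 2·2 = 4 = 1·3 + 1), so t ≡ 2·0 = 0 ≡ 0 (mod 3).
    Then x = 3 + 5·0 = 3, valid modulo lcm(5, 3) = 15: x ≡ 3 (mod 15).
  Combine with x ≡ 0 (mod 4): since gcd(15, 4) = 1, we get a unique residue mod 60.
    Write x = 3 + 15·t and substitute into x ≡ 0 (mod 4): 15·t ≡ 0 − 3 = -3 (mod 4).
    Reduce coefficients mod 4: 3·t ≡ 1 (mod 4).
    The inverse of 3 mod 4 is 3 (since 3·3 = 9 = 2·4 + 1), so t ≡ 3·1 = 3 ≡ 3 (mod 4).
    Then x = 3 + 15·3 = 48, valid modulo lcm(15, 4) = 60: x ≡ 48 (mod 60).
Verify: 48 mod 5 = 3 ✓, 48 mod 3 = 0 ✓, 48 mod 4 = 0 ✓.

x ≡ 48 (mod 60).


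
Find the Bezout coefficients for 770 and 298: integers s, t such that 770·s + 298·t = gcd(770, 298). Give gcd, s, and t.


Euclidean algorithm on (770, 298) — divide until remainder is 0:
  770 = 2 · 298 + 174
  298 = 1 · 174 + 124
  174 = 1 · 124 + 50
  124 = 2 · 50 + 24
  50 = 2 · 24 + 2
  24 = 12 · 2 + 0
gcd(770, 298) = 2.
Track Bezout coefficients alongside the remainders: start with r₀ = 770 = a·1 + b·0 (s = 1, t = 0) and r₁ = 298 = a·0 + b·1 (s = 0, t = 1); each new remainder r_{k+1} = r_{k-1} − q_k·r_k inherits s_{k+1} = s_{k-1} − q_k·s_k, t_{k+1} = t_{k-1} − q_k·t_k, so r_k = a·s_k + b·t_k at every step:
  q = 2: r = 174, s = 1 − 2·0 = 1, t = 0 − 2·1 = -2  (check: 770·1 + 298·(-2) = 174)
  q = 1: r = 124, s = 0 − 1·1 = -1, t = 1 − 1·(-2) = 3  (check: 770·(-1) + 298·3 = 124)
  q = 1: r = 50, s = 1 − 1·(-1) = 2, t = -2 − 1·3 = -5  (check: 770·2 + 298·(-5) = 50)
  q = 2: r = 24, s = -1 − 2·2 = -5, t = 3 − 2·(-5) = 13  (check: 770·(-5) + 298·13 = 24)
  q = 2: r = 2, s = 2 − 2·(-5) = 12, t = -5 − 2·13 = -31  (check: 770·12 + 298·(-31) = 2)
The row with r = 2 (the gcd) gives the Bezout coefficients s = 12, t = -31.
Result: 770 · (12) + 298 · (-31) = 2.

gcd(770, 298) = 2; s = 12, t = -31 (check: 770·12 + 298·(-31) = 2).


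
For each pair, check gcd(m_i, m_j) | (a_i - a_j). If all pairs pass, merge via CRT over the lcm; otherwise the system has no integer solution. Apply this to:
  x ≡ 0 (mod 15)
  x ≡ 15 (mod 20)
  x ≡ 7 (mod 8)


Moduli 15, 20, 8 are not pairwise coprime, so CRT works modulo lcm(m_i) when all pairwise compatibility conditions hold.
Pairwise compatibility: gcd(m_i, m_j) must divide a_i - a_j for every pair.
Merge one congruence at a time:
  Start: x ≡ 0 (mod 15).
  Combine with x ≡ 15 (mod 20): gcd(15, 20) = 5; 15 - 0 = 15, which IS divisible by 5, so compatible.
    Write x = 0 + 15·t and substitute into x ≡ 15 (mod 20): 15·t ≡ 15 − 0 = 15 (mod 20).
    Divide the congruence (and modulus) by g = 5: 3·t ≡ 3 (mod 4).
    The inverse of 3 mod 4 is 3 (since 3·3 = 9 = 2·4 + 1), so t ≡ 3·3 = 9 ≡ 1 (mod 4).
    Then x = 0 + 15·1 = 15, valid modulo lcm(15, 20) = 60: x ≡ 15 (mod 60).
  Combine with x ≡ 7 (mod 8): gcd(60, 8) = 4; 7 - 15 = -8, which IS divisible by 4, so compatible.
    Write x = 15 + 60·t and substitute into x ≡ 7 (mod 8): 60·t ≡ 7 − 15 = -8 (mod 8).
    Divide the congruence (and modulus) by g = 4: 15·t ≡ -2 (mod 2).
    Reduce coefficients mod 2: 1·t ≡ 0 (mod 2).
    So t ≡ 0 (mod 2).
    Then x = 15 + 60·0 = 15, valid modulo lcm(60, 8) = 120: x ≡ 15 (mod 120).
Verify: 15 mod 15 = 0, 15 mod 20 = 15, 15 mod 8 = 7.

x ≡ 15 (mod 120).


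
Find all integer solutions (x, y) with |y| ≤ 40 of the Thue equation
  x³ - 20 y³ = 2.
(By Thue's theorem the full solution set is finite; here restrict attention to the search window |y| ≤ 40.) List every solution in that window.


The equation is x³ - 20y³ = 2. For fixed y, x³ = 20·y³ + 2, so a solution requires the RHS to be a perfect cube.
Strategy: iterate y from -40 to 40, compute RHS = 20·y³ + 2, and check whether it is a (positive or negative) perfect cube.
Check small values of y:
  y = 0: RHS = 2 is not a perfect cube.
  y = 1: RHS = 22 is not a perfect cube.
  y = -1: RHS = -18 is not a perfect cube.
  y = 2: RHS = 162 is not a perfect cube.
  y = -2: RHS = -158 is not a perfect cube.
  y = 3: RHS = 542 is not a perfect cube.
  y = -3: RHS = -538 is not a perfect cube.
Continuing the search up to |y| = 40 finds no solutions either.
No (x, y) in the scanned range satisfies the equation.

No integer solutions with |y| ≤ 40.


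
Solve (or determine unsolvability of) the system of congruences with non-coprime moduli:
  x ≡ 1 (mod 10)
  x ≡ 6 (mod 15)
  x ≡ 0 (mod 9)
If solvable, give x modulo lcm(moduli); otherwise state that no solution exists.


Moduli 10, 15, 9 are not pairwise coprime, so CRT works modulo lcm(m_i) when all pairwise compatibility conditions hold.
Pairwise compatibility: gcd(m_i, m_j) must divide a_i - a_j for every pair.
Merge one congruence at a time:
  Start: x ≡ 1 (mod 10).
  Combine with x ≡ 6 (mod 15): gcd(10, 15) = 5; 6 - 1 = 5, which IS divisible by 5, so compatible.
    Write x = 1 + 10·t and substitute into x ≡ 6 (mod 15): 10·t ≡ 6 − 1 = 5 (mod 15).
    Divide the congruence (and modulus) by g = 5: 2·t ≡ 1 (mod 3).
    The inverse of 2 mod 3 is 2 (since 2·2 = 4 = 1·3 + 1), so t ≡ 2·1 = 2 ≡ 2 (mod 3).
    Then x = 1 + 10·2 = 21, valid modulo lcm(10, 15) = 30: x ≡ 21 (mod 30).
  Combine with x ≡ 0 (mod 9): gcd(30, 9) = 3; 0 - 21 = -21, which IS divisible by 3, so compatible.
    Write x = 21 + 30·t and substitute into x ≡ 0 (mod 9): 30·t ≡ 0 − 21 = -21 (mod 9).
    Divide the congruence (and modulus) by g = 3: 10·t ≡ -7 (mod 3).
    Reduce coefficients mod 3: 1·t ≡ 2 (mod 3).
    So t ≡ 2 (mod 3).
    Then x = 21 + 30·2 = 81, valid modulo lcm(30, 9) = 90: x ≡ 81 (mod 90).
Verify: 81 mod 10 = 1, 81 mod 15 = 6, 81 mod 9 = 0.

x ≡ 81 (mod 90).


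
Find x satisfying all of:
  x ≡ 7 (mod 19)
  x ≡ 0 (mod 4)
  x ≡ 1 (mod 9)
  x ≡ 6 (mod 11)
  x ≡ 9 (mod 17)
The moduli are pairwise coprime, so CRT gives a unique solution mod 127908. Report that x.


Product of moduli M = 19 · 4 · 9 · 11 · 17 = 127908.
Merge one congruence at a time:
  Start: x ≡ 7 (mod 19).
  Combine with x ≡ 0 (mod 4); new modulus lcm = 76.
    Write x = 7 + 19·t and substitute into x ≡ 0 (mod 4): 19·t ≡ 0 − 7 = -7 (mod 4).
    Reduce coefficients mod 4: 3·t ≡ 1 (mod 4).
    The inverse of 3 mod 4 is 3 (since 3·3 = 9 = 2·4 + 1), so t ≡ 3·1 = 3 ≡ 3 (mod 4).
    Then x = 7 + 19·3 = 64, valid modulo lcm(19, 4) = 76: x ≡ 64 (mod 76).
  Combine with x ≡ 1 (mod 9); new modulus lcm = 684.
    Write x = 64 + 76·t and substitute into x ≡ 1 (mod 9): 76·t ≡ 1 − 64 = -63 (mod 9).
    Reduce coefficients mod 9: 4·t ≡ 0 (mod 9).
    The inverse of 4 mod 9 is 7 (since 4·7 = 28 = 3·9 + 1), so t ≡ 7·0 = 0 ≡ 0 (mod 9).
    Then x = 64 + 76·0 = 64, valid modulo lcm(76, 9) = 684: x ≡ 64 (mod 684).
  Combine with x ≡ 6 (mod 11); new modulus lcm = 7524.
    Write x = 64 + 684·t and substitute into x ≡ 6 (mod 11): 684·t ≡ 6 − 64 = -58 (mod 11).
    Reduce coefficients mod 11: 2·t ≡ 8 (mod 11).
    The inverse of 2 mod 11 is 6 (since 2·6 = 12 = 1·11 + 1), so t ≡ 6·8 = 48 ≡ 4 (mod 11).
    Then x = 64 + 684·4 = 2800, valid modulo lcm(684, 11) = 7524: x ≡ 2800 (mod 7524).
  Combine with x ≡ 9 (mod 17); new modulus lcm = 127908.
    Write x = 2800 + 7524·t and substitute into x ≡ 9 (mod 17): 7524·t ≡ 9 − 2800 = -2791 (mod 17).
    Reduce coefficients mod 17: 10·t ≡ 14 (mod 17).
    The inverse of 10 mod 17 is 12 (since 10·12 = 120 = 7·17 + 1), so t ≡ 12·14 = 168 ≡ 15 (mod 17).
    Then x = 2800 + 7524·15 = 115660, valid modulo lcm(7524, 17) = 127908: x ≡ 115660 (mod 127908).
Verify against each original: 115660 mod 19 = 7, 115660 mod 4 = 0, 115660 mod 9 = 1, 115660 mod 11 = 6, 115660 mod 17 = 9.

x ≡ 115660 (mod 127908).


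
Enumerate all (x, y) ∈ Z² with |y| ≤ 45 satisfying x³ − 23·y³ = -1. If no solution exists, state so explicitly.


The equation is x³ - 23y³ = -1. For fixed y, x³ = 23·y³ − 1, so a solution requires the RHS to be a perfect cube.
Strategy: iterate y from -45 to 45, compute RHS = 23·y³ − 1, and check whether it is a (positive or negative) perfect cube.
Check small values of y:
  y = 0: RHS = -1 = (-1)³ ⇒ x = -1 works.
  y = 1: RHS = 22 is not a perfect cube.
  y = -1: RHS = -24 is not a perfect cube.
  y = 2: RHS = 183 is not a perfect cube.
  y = -2: RHS = -185 is not a perfect cube.
  y = 3: RHS = 620 is not a perfect cube.
  y = -3: RHS = -622 is not a perfect cube.
Continuing the search up to |y| = 45 finds no further solutions beyond those listed.
Collected solutions: (-1, 0).

Solutions (with |y| ≤ 45): (-1, 0).


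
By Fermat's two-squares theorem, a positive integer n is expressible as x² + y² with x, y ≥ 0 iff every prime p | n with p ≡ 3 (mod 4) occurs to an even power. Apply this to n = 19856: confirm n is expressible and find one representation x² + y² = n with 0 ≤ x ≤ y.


Step 1: Factor n = 19856 = 2^4 · 17 · 73.
Step 2: Check the mod-4 condition on each prime factor: 2 = 2 (special); 17 ≡ 1 (mod 4), exponent 1; 73 ≡ 1 (mod 4), exponent 1.
All primes ≡ 3 (mod 4) appear to even exponent (or don't appear), so by the two-squares theorem n IS expressible as a sum of two squares.
Step 3: Build a representation. Group n = k² · m with k = 4 and m = 17 · 73 = 1241 (a product of primes ≡ 1 (mod 4)); a representation of m scales to one of n via (k·x)² + (k·y)² = k²(x² + y²). Each prime p ≡ 1 (mod 4) is itself a sum of two squares; find a² by testing p − a² for a perfect square:
  17: 17 − 1² = 16 = 4² ⇒ 17 = 1² + 4².
  73: 73 − 1² = 72, 73 − 2² = 69, 73 − 3² = 64 = 8² ⇒ 73 = 3² + 8².
  Combine using the Brahmagupta–Fibonacci identity (a² + b²)(c² + d²) = (ac − bd)² + (ad + bc)² = (ac + bd)² + (ad − bc)²:
  17 · 73 = 1241: from (1² + 4²)(3² + 8²), take (1·3 − 4·8, 1·8 + 4·3) = (3 − 32, 8 + 12) = (-29, 20); dropping signs (only squares matter) gives (29, 20); check 29² + 20² = 841 + 400 = 1241 ✓.
  Scale by k = 4: (4·29, 4·20) = (116, 80).
Step 4: Order so x ≤ y and verify: 80² + 116² = 6400 + 13456 = 19856 = n. ✓

n = 19856 = 80² + 116² (one valid representation with x ≤ y).


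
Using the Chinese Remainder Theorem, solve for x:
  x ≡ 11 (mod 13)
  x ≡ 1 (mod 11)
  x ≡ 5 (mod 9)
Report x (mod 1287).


Moduli 13, 11, 9 are pairwise coprime; by CRT there is a unique solution modulo M = 13 · 11 · 9 = 1287.
Solve pairwise, accumulating the modulus:
  Start with x ≡ 11 (mod 13).
  Combine with x ≡ 1 (mod 11): since gcd(13, 11) = 1, we get a unique residue mod 143.
    Write x = 11 + 13·t and substitute into x ≡ 1 (mod 11): 13·t ≡ 1 − 11 = -10 (mod 11).
    Reduce coefficients mod 11: 2·t ≡ 1 (mod 11).
    The inverse of 2 mod 11 is 6 (since 2·6 = 12 = 1·11 + 1), so t ≡ 6·1 = 6 ≡ 6 (mod 11).
    Then x = 11 + 13·6 = 89, valid modulo lcm(13, 11) = 143: x ≡ 89 (mod 143).
  Combine with x ≡ 5 (mod 9): since gcd(143, 9) = 1, we get a unique residue mod 1287.
    Write x = 89 + 143·t and substitute into x ≡ 5 (mod 9): 143·t ≡ 5 − 89 = -84 (mod 9).
    Reduce coefficients mod 9: 8·t ≡ 6 (mod 9).
    The inverse of 8 mod 9 is 8 (since 8·8 = 64 = 7·9 + 1), so t ≡ 8·6 = 48 ≡ 3 (mod 9).
    Then x = 89 + 143·3 = 518, valid modulo lcm(143, 9) = 1287: x ≡ 518 (mod 1287).
Verify: 518 mod 13 = 11 ✓, 518 mod 11 = 1 ✓, 518 mod 9 = 5 ✓.

x ≡ 518 (mod 1287).
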